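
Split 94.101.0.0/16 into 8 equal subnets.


New prefix = 16 + 3 = 19
Each subnet has 8192 addresses
  94.101.0.0/19
  94.101.32.0/19
  94.101.64.0/19
  94.101.96.0/19
  94.101.128.0/19
  94.101.160.0/19
  94.101.192.0/19
  94.101.224.0/19
Subnets: 94.101.0.0/19, 94.101.32.0/19, 94.101.64.0/19, 94.101.96.0/19, 94.101.128.0/19, 94.101.160.0/19, 94.101.192.0/19, 94.101.224.0/19


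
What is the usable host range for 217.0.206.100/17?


Network: 217.0.128.0
Broadcast: 217.0.255.255
First usable = network + 1
Last usable = broadcast - 1
Range: 217.0.128.1 to 217.0.255.254


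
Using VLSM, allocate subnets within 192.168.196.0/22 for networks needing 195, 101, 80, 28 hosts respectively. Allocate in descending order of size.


195 hosts -> /24 (254 usable): 192.168.196.0/24
101 hosts -> /25 (126 usable): 192.168.197.0/25
80 hosts -> /25 (126 usable): 192.168.197.128/25
28 hosts -> /27 (30 usable): 192.168.198.0/27
Allocation: 192.168.196.0/24 (195 hosts, 254 usable); 192.168.197.0/25 (101 hosts, 126 usable); 192.168.197.128/25 (80 hosts, 126 usable); 192.168.198.0/27 (28 hosts, 30 usable)


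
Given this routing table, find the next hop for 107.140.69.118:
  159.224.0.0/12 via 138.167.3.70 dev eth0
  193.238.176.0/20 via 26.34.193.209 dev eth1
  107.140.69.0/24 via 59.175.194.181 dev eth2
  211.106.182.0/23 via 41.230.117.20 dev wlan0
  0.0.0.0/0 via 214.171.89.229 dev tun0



Longest prefix match for 107.140.69.118:
  /12 159.224.0.0: no
  /20 193.238.176.0: no
  /24 107.140.69.0: MATCH
  /23 211.106.182.0: no
  /0 0.0.0.0: MATCH
Selected: next-hop 59.175.194.181 via eth2 (matched /24)


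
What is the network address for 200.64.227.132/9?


IP:   11001000.01000000.11100011.10000100
Mask: 11111111.10000000.00000000.00000000
AND operation:
Net:  11001000.00000000.00000000.00000000
Network: 200.0.0.0/9


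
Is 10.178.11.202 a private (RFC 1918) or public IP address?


RFC 1918 private ranges:
  10.0.0.0/8 (10.0.0.0 - 10.255.255.255)
  172.16.0.0/12 (172.16.0.0 - 172.31.255.255)
  192.168.0.0/16 (192.168.0.0 - 192.168.255.255)
Private (in 10.0.0.0/8)


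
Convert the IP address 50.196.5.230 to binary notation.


50 = 00110010
196 = 11000100
5 = 00000101
230 = 11100110
Binary: 00110010.11000100.00000101.11100110


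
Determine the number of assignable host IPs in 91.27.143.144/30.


Host bits = 32 - 30 = 2
Total addresses = 2^2 = 4
Usable = total - 2 (network and broadcast)
Usable hosts: 2


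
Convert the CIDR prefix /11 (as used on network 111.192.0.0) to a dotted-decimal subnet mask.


/11 means 11 network bits, 21 host bits
Binary: 11111111111000000000000000000000
Mask: 255.224.0.0


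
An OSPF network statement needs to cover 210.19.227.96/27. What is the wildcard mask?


Subnet mask: 255.255.255.224
Wildcard = 255.255.255.255 - subnet mask
255 - 255 = 0
255 - 255 = 0
255 - 255 = 0
255 - 224 = 31
Wildcard: 0.0.0.31


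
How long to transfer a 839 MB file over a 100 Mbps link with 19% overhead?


Effective throughput = 100 * (1 - 19/100) = 81 Mbps
File size in Mb = 839 * 8 = 6712 Mb
Time = 6712 / 81
Time = 82.8642 seconds


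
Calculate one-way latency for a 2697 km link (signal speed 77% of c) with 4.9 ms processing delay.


Speed = 0.77 * 3e5 km/s = 231000 km/s
Propagation delay = 2697 / 231000 = 0.0117 s = 11.6753 ms
Processing delay = 4.9 ms
Total one-way latency = 16.5753 ms


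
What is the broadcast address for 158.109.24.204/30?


Network: 158.109.24.204/30
Host bits = 2
Set all host bits to 1:
Broadcast: 158.109.24.207


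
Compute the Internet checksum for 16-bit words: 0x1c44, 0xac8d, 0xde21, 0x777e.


Sum all words (with carry folding):
+ 0x1c44 = 0x1c44
+ 0xac8d = 0xc8d1
+ 0xde21 = 0xa6f3
+ 0x777e = 0x1e72
One's complement: ~0x1e72
Checksum = 0xe18d


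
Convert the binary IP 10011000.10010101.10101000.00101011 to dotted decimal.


10011000 = 152
10010101 = 149
10101000 = 168
00101011 = 43
IP: 152.149.168.43


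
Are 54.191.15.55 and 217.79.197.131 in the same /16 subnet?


Mask: 255.255.0.0
54.191.15.55 AND mask = 54.191.0.0
217.79.197.131 AND mask = 217.79.0.0
No, different subnets (54.191.0.0 vs 217.79.0.0)


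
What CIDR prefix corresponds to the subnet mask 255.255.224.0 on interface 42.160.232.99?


Binary: 11111111.11111111.11100000.00000000
Count leading 1s
Prefix: /19


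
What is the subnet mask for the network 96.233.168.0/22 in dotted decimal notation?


/22 means 22 network bits, 10 host bits
Binary: 11111111111111111111110000000000
Mask: 255.255.252.0


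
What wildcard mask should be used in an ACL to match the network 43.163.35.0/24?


Subnet mask: 255.255.255.0
Wildcard = 255.255.255.255 - subnet mask
255 - 255 = 0
255 - 255 = 0
255 - 255 = 0
255 - 0 = 255
Wildcard: 0.0.0.255


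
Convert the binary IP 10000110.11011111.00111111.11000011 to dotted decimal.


10000110 = 134
11011111 = 223
00111111 = 63
11000011 = 195
IP: 134.223.63.195


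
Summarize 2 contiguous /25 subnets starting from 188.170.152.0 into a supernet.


Original prefix: /25
Number of subnets: 2 = 2^1
New prefix = 25 - 1 = 24
Supernet: 188.170.152.0/24


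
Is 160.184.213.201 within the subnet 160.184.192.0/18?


Subnet network: 160.184.192.0
Test IP AND mask: 160.184.192.0
Yes, 160.184.213.201 is in 160.184.192.0/18


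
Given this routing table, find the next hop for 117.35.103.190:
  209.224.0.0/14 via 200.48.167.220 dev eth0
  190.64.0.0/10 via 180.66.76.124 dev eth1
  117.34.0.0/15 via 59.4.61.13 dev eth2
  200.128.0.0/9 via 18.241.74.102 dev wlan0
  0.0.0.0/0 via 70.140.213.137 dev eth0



Longest prefix match for 117.35.103.190:
  /14 209.224.0.0: no
  /10 190.64.0.0: no
  /15 117.34.0.0: MATCH
  /9 200.128.0.0: no
  /0 0.0.0.0: MATCH
Selected: next-hop 59.4.61.13 via eth2 (matched /15)


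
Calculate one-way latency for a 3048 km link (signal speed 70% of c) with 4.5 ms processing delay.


Speed = 0.7 * 3e5 km/s = 210000 km/s
Propagation delay = 3048 / 210000 = 0.0145 s = 14.5143 ms
Processing delay = 4.5 ms
Total one-way latency = 19.0143 ms


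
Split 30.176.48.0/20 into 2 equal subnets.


New prefix = 20 + 1 = 21
Each subnet has 2048 addresses
  30.176.48.0/21
  30.176.56.0/21
Subnets: 30.176.48.0/21, 30.176.56.0/21


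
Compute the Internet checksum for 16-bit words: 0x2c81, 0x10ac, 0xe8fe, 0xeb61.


Sum all words (with carry folding):
+ 0x2c81 = 0x2c81
+ 0x10ac = 0x3d2d
+ 0xe8fe = 0x262c
+ 0xeb61 = 0x118e
One's complement: ~0x118e
Checksum = 0xee71


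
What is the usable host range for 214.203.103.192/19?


Network: 214.203.96.0
Broadcast: 214.203.127.255
First usable = network + 1
Last usable = broadcast - 1
Range: 214.203.96.1 to 214.203.127.254


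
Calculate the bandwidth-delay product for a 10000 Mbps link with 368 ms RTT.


BDP = bandwidth * RTT
= 10000 Mbps * 368 ms
= 10000 * 1e6 * 368 / 1000 bits
= 3680000000 bits
= 460000000 bytes
= 449218.75 KB
BDP = 3680000000 bits (460000000 bytes)


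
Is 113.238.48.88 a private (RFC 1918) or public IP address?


RFC 1918 private ranges:
  10.0.0.0/8 (10.0.0.0 - 10.255.255.255)
  172.16.0.0/12 (172.16.0.0 - 172.31.255.255)
  192.168.0.0/16 (192.168.0.0 - 192.168.255.255)
Public (not in any RFC 1918 range)


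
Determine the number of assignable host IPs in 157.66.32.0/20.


Host bits = 32 - 20 = 12
Total addresses = 2^12 = 4096
Usable = total - 2 (network and broadcast)
Usable hosts: 4094


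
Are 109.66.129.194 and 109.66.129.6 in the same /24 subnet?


Mask: 255.255.255.0
109.66.129.194 AND mask = 109.66.129.0
109.66.129.6 AND mask = 109.66.129.0
Yes, same subnet (109.66.129.0)


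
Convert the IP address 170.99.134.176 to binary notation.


170 = 10101010
99 = 01100011
134 = 10000110
176 = 10110000
Binary: 10101010.01100011.10000110.10110000


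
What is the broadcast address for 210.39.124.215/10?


Network: 210.0.0.0/10
Host bits = 22
Set all host bits to 1:
Broadcast: 210.63.255.255


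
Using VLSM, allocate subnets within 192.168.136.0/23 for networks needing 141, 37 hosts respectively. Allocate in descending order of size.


141 hosts -> /24 (254 usable): 192.168.136.0/24
37 hosts -> /26 (62 usable): 192.168.137.0/26
Allocation: 192.168.136.0/24 (141 hosts, 254 usable); 192.168.137.0/26 (37 hosts, 62 usable)


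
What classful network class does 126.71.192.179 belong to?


First octet: 126
Binary: 01111110
0xxxxxxx -> Class A (1-126)
Class A, default mask 255.0.0.0 (/8)


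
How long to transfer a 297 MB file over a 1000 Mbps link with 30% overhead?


Effective throughput = 1000 * (1 - 30/100) = 700 Mbps
File size in Mb = 297 * 8 = 2376 Mb
Time = 2376 / 700
Time = 3.3943 seconds


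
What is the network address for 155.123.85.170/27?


IP:   10011011.01111011.01010101.10101010
Mask: 11111111.11111111.11111111.11100000
AND operation:
Net:  10011011.01111011.01010101.10100000
Network: 155.123.85.160/27


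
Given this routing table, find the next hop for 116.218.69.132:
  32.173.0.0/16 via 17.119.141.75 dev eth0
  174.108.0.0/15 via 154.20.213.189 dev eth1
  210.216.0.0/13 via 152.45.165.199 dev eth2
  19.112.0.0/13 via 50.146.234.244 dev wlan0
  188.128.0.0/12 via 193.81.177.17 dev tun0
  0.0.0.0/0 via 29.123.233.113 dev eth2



Longest prefix match for 116.218.69.132:
  /16 32.173.0.0: no
  /15 174.108.0.0: no
  /13 210.216.0.0: no
  /13 19.112.0.0: no
  /12 188.128.0.0: no
  /0 0.0.0.0: MATCH
Selected: next-hop 29.123.233.113 via eth2 (matched /0)


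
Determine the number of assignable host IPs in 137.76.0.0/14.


Host bits = 32 - 14 = 18
Total addresses = 2^18 = 262144
Usable = total - 2 (network and broadcast)
Usable hosts: 262142


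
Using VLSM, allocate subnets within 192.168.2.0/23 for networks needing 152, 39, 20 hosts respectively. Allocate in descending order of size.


152 hosts -> /24 (254 usable): 192.168.2.0/24
39 hosts -> /26 (62 usable): 192.168.3.0/26
20 hosts -> /27 (30 usable): 192.168.3.64/27
Allocation: 192.168.2.0/24 (152 hosts, 254 usable); 192.168.3.0/26 (39 hosts, 62 usable); 192.168.3.64/27 (20 hosts, 30 usable)


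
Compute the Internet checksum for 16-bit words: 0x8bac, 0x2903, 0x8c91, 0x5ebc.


Sum all words (with carry folding):
+ 0x8bac = 0x8bac
+ 0x2903 = 0xb4af
+ 0x8c91 = 0x4141
+ 0x5ebc = 0x9ffd
One's complement: ~0x9ffd
Checksum = 0x6002


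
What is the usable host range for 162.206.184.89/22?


Network: 162.206.184.0
Broadcast: 162.206.187.255
First usable = network + 1
Last usable = broadcast - 1
Range: 162.206.184.1 to 162.206.187.254


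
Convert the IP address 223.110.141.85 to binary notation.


223 = 11011111
110 = 01101110
141 = 10001101
85 = 01010101
Binary: 11011111.01101110.10001101.01010101


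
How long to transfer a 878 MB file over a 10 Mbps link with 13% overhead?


Effective throughput = 10 * (1 - 13/100) = 8.7 Mbps
File size in Mb = 878 * 8 = 7024 Mb
Time = 7024 / 8.7
Time = 807.3563 seconds


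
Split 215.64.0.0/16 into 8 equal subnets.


New prefix = 16 + 3 = 19
Each subnet has 8192 addresses
  215.64.0.0/19
  215.64.32.0/19
  215.64.64.0/19
  215.64.96.0/19
  215.64.128.0/19
  215.64.160.0/19
  215.64.192.0/19
  215.64.224.0/19
Subnets: 215.64.0.0/19, 215.64.32.0/19, 215.64.64.0/19, 215.64.96.0/19, 215.64.128.0/19, 215.64.160.0/19, 215.64.192.0/19, 215.64.224.0/19


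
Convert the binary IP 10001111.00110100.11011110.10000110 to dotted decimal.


10001111 = 143
00110100 = 52
11011110 = 222
10000110 = 134
IP: 143.52.222.134


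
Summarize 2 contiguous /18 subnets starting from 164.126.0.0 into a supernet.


Original prefix: /18
Number of subnets: 2 = 2^1
New prefix = 18 - 1 = 17
Supernet: 164.126.0.0/17


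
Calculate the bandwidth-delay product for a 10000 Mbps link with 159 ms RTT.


BDP = bandwidth * RTT
= 10000 Mbps * 159 ms
= 10000 * 1e6 * 159 / 1000 bits
= 1590000000 bits
= 198750000 bytes
= 194091.7969 KB
BDP = 1590000000 bits (198750000 bytes)


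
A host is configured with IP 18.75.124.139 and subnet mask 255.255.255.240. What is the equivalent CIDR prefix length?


Binary: 11111111.11111111.11111111.11110000
Count leading 1s
Prefix: /28


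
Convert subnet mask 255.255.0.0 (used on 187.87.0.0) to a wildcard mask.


Subnet mask: 255.255.0.0
Wildcard = 255.255.255.255 - subnet mask
255 - 255 = 0
255 - 255 = 0
255 - 0 = 255
255 - 0 = 255
Wildcard: 0.0.255.255


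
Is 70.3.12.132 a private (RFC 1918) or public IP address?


RFC 1918 private ranges:
  10.0.0.0/8 (10.0.0.0 - 10.255.255.255)
  172.16.0.0/12 (172.16.0.0 - 172.31.255.255)
  192.168.0.0/16 (192.168.0.0 - 192.168.255.255)
Public (not in any RFC 1918 range)


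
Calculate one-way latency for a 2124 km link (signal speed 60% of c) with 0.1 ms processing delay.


Speed = 0.6 * 3e5 km/s = 180000 km/s
Propagation delay = 2124 / 180000 = 0.0118 s = 11.8 ms
Processing delay = 0.1 ms
Total one-way latency = 11.9 ms


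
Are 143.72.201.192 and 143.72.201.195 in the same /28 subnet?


Mask: 255.255.255.240
143.72.201.192 AND mask = 143.72.201.192
143.72.201.195 AND mask = 143.72.201.192
Yes, same subnet (143.72.201.192)


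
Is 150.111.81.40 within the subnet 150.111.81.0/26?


Subnet network: 150.111.81.0
Test IP AND mask: 150.111.81.0
Yes, 150.111.81.40 is in 150.111.81.0/26


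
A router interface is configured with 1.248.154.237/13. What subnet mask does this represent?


/13 means 13 network bits, 19 host bits
Binary: 11111111111110000000000000000000
Mask: 255.248.0.0


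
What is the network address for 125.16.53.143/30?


IP:   01111101.00010000.00110101.10001111
Mask: 11111111.11111111.11111111.11111100
AND operation:
Net:  01111101.00010000.00110101.10001100
Network: 125.16.53.140/30


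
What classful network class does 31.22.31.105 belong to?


First octet: 31
Binary: 00011111
0xxxxxxx -> Class A (1-126)
Class A, default mask 255.0.0.0 (/8)


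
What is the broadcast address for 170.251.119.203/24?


Network: 170.251.119.0/24
Host bits = 8
Set all host bits to 1:
Broadcast: 170.251.119.255


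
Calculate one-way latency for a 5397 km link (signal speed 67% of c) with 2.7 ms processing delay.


Speed = 0.67 * 3e5 km/s = 201000 km/s
Propagation delay = 5397 / 201000 = 0.0269 s = 26.8507 ms
Processing delay = 2.7 ms
Total one-way latency = 29.5507 ms


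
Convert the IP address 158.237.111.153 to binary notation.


158 = 10011110
237 = 11101101
111 = 01101111
153 = 10011001
Binary: 10011110.11101101.01101111.10011001


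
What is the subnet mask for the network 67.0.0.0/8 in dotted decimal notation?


/8 means 8 network bits, 24 host bits
Binary: 11111111000000000000000000000000
Mask: 255.0.0.0


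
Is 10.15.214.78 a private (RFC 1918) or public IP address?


RFC 1918 private ranges:
  10.0.0.0/8 (10.0.0.0 - 10.255.255.255)
  172.16.0.0/12 (172.16.0.0 - 172.31.255.255)
  192.168.0.0/16 (192.168.0.0 - 192.168.255.255)
Private (in 10.0.0.0/8)


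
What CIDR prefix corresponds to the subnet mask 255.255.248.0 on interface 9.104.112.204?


Binary: 11111111.11111111.11111000.00000000
Count leading 1s
Prefix: /21


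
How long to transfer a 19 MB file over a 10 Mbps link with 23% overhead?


Effective throughput = 10 * (1 - 23/100) = 7.7 Mbps
File size in Mb = 19 * 8 = 152 Mb
Time = 152 / 7.7
Time = 19.7403 seconds


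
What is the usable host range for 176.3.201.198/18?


Network: 176.3.192.0
Broadcast: 176.3.255.255
First usable = network + 1
Last usable = broadcast - 1
Range: 176.3.192.1 to 176.3.255.254


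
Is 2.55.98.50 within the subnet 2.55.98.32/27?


Subnet network: 2.55.98.32
Test IP AND mask: 2.55.98.32
Yes, 2.55.98.50 is in 2.55.98.32/27


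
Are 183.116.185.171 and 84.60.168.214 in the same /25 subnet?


Mask: 255.255.255.128
183.116.185.171 AND mask = 183.116.185.128
84.60.168.214 AND mask = 84.60.168.128
No, different subnets (183.116.185.128 vs 84.60.168.128)


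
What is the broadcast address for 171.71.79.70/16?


Network: 171.71.0.0/16
Host bits = 16
Set all host bits to 1:
Broadcast: 171.71.255.255


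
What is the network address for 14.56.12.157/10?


IP:   00001110.00111000.00001100.10011101
Mask: 11111111.11000000.00000000.00000000
AND operation:
Net:  00001110.00000000.00000000.00000000
Network: 14.0.0.0/10


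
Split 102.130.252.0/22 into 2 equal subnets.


New prefix = 22 + 1 = 23
Each subnet has 512 addresses
  102.130.252.0/23
  102.130.254.0/23
Subnets: 102.130.252.0/23, 102.130.254.0/23


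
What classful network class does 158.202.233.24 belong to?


First octet: 158
Binary: 10011110
10xxxxxx -> Class B (128-191)
Class B, default mask 255.255.0.0 (/16)


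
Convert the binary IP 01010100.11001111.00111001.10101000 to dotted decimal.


01010100 = 84
11001111 = 207
00111001 = 57
10101000 = 168
IP: 84.207.57.168


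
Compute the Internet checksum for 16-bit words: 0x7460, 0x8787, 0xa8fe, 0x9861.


Sum all words (with carry folding):
+ 0x7460 = 0x7460
+ 0x8787 = 0xfbe7
+ 0xa8fe = 0xa4e6
+ 0x9861 = 0x3d48
One's complement: ~0x3d48
Checksum = 0xc2b7


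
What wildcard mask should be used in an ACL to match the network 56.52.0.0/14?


Subnet mask: 255.252.0.0
Wildcard = 255.255.255.255 - subnet mask
255 - 255 = 0
255 - 252 = 3
255 - 0 = 255
255 - 0 = 255
Wildcard: 0.3.255.255


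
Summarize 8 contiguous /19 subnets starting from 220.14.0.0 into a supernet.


Original prefix: /19
Number of subnets: 8 = 2^3
New prefix = 19 - 3 = 16
Supernet: 220.14.0.0/16


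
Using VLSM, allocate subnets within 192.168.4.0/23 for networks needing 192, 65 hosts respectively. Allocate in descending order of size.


192 hosts -> /24 (254 usable): 192.168.4.0/24
65 hosts -> /25 (126 usable): 192.168.5.0/25
Allocation: 192.168.4.0/24 (192 hosts, 254 usable); 192.168.5.0/25 (65 hosts, 126 usable)


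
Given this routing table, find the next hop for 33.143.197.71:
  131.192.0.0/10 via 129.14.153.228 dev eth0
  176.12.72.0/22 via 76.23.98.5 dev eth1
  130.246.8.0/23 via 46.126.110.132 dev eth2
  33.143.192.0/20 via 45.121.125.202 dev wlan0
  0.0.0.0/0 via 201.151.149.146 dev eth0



Longest prefix match for 33.143.197.71:
  /10 131.192.0.0: no
  /22 176.12.72.0: no
  /23 130.246.8.0: no
  /20 33.143.192.0: MATCH
  /0 0.0.0.0: MATCH
Selected: next-hop 45.121.125.202 via wlan0 (matched /20)


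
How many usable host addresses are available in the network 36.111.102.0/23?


Host bits = 32 - 23 = 9
Total addresses = 2^9 = 512
Usable = total - 2 (network and broadcast)
Usable hosts: 510


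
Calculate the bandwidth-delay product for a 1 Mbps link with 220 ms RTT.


BDP = bandwidth * RTT
= 1 Mbps * 220 ms
= 1 * 1e6 * 220 / 1000 bits
= 220000 bits
= 27500 bytes
= 26.8555 KB
BDP = 220000 bits (27500 bytes)


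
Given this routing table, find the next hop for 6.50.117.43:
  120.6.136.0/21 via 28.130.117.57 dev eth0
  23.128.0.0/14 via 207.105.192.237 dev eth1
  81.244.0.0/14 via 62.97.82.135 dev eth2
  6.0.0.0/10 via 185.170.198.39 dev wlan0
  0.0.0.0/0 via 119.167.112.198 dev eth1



Longest prefix match for 6.50.117.43:
  /21 120.6.136.0: no
  /14 23.128.0.0: no
  /14 81.244.0.0: no
  /10 6.0.0.0: MATCH
  /0 0.0.0.0: MATCH
Selected: next-hop 185.170.198.39 via wlan0 (matched /10)


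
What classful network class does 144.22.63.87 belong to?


First octet: 144
Binary: 10010000
10xxxxxx -> Class B (128-191)
Class B, default mask 255.255.0.0 (/16)


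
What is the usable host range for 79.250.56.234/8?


Network: 79.0.0.0
Broadcast: 79.255.255.255
First usable = network + 1
Last usable = broadcast - 1
Range: 79.0.0.1 to 79.255.255.254


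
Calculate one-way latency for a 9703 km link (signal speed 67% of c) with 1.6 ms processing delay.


Speed = 0.67 * 3e5 km/s = 201000 km/s
Propagation delay = 9703 / 201000 = 0.0483 s = 48.2736 ms
Processing delay = 1.6 ms
Total one-way latency = 49.8736 ms


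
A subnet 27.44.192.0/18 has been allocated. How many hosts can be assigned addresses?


Host bits = 32 - 18 = 14
Total addresses = 2^14 = 16384
Usable = total - 2 (network and broadcast)
Usable hosts: 16382


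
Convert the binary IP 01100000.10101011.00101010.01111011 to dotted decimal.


01100000 = 96
10101011 = 171
00101010 = 42
01111011 = 123
IP: 96.171.42.123


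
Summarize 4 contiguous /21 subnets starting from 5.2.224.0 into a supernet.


Original prefix: /21
Number of subnets: 4 = 2^2
New prefix = 21 - 2 = 19
Supernet: 5.2.224.0/19


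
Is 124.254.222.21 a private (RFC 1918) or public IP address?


RFC 1918 private ranges:
  10.0.0.0/8 (10.0.0.0 - 10.255.255.255)
  172.16.0.0/12 (172.16.0.0 - 172.31.255.255)
  192.168.0.0/16 (192.168.0.0 - 192.168.255.255)
Public (not in any RFC 1918 range)


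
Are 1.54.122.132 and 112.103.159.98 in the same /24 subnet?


Mask: 255.255.255.0
1.54.122.132 AND mask = 1.54.122.0
112.103.159.98 AND mask = 112.103.159.0
No, different subnets (1.54.122.0 vs 112.103.159.0)


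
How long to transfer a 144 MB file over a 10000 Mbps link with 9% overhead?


Effective throughput = 10000 * (1 - 9/100) = 9100 Mbps
File size in Mb = 144 * 8 = 1152 Mb
Time = 1152 / 9100
Time = 0.1266 seconds


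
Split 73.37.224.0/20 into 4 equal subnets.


New prefix = 20 + 2 = 22
Each subnet has 1024 addresses
  73.37.224.0/22
  73.37.228.0/22
  73.37.232.0/22
  73.37.236.0/22
Subnets: 73.37.224.0/22, 73.37.228.0/22, 73.37.232.0/22, 73.37.236.0/22


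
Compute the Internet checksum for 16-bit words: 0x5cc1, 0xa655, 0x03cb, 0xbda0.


Sum all words (with carry folding):
+ 0x5cc1 = 0x5cc1
+ 0xa655 = 0x0317
+ 0x03cb = 0x06e2
+ 0xbda0 = 0xc482
One's complement: ~0xc482
Checksum = 0x3b7d


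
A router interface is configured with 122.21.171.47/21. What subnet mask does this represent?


/21 means 21 network bits, 11 host bits
Binary: 11111111111111111111100000000000
Mask: 255.255.248.0


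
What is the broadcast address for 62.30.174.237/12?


Network: 62.16.0.0/12
Host bits = 20
Set all host bits to 1:
Broadcast: 62.31.255.255


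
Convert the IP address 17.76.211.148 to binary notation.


17 = 00010001
76 = 01001100
211 = 11010011
148 = 10010100
Binary: 00010001.01001100.11010011.10010100


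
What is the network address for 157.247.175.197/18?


IP:   10011101.11110111.10101111.11000101
Mask: 11111111.11111111.11000000.00000000
AND operation:
Net:  10011101.11110111.10000000.00000000
Network: 157.247.128.0/18


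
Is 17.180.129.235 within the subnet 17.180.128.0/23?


Subnet network: 17.180.128.0
Test IP AND mask: 17.180.128.0
Yes, 17.180.129.235 is in 17.180.128.0/23


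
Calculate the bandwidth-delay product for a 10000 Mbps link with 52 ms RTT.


BDP = bandwidth * RTT
= 10000 Mbps * 52 ms
= 10000 * 1e6 * 52 / 1000 bits
= 520000000 bits
= 65000000 bytes
= 63476.5625 KB
BDP = 520000000 bits (65000000 bytes)


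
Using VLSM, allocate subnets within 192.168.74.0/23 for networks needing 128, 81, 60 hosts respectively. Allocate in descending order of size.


128 hosts -> /24 (254 usable): 192.168.74.0/24
81 hosts -> /25 (126 usable): 192.168.75.0/25
60 hosts -> /26 (62 usable): 192.168.75.128/26
Allocation: 192.168.74.0/24 (128 hosts, 254 usable); 192.168.75.0/25 (81 hosts, 126 usable); 192.168.75.128/26 (60 hosts, 62 usable)


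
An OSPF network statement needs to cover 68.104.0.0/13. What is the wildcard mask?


Subnet mask: 255.248.0.0
Wildcard = 255.255.255.255 - subnet mask
255 - 255 = 0
255 - 248 = 7
255 - 0 = 255
255 - 0 = 255
Wildcard: 0.7.255.255


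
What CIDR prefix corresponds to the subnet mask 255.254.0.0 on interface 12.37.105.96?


Binary: 11111111.11111110.00000000.00000000
Count leading 1s
Prefix: /15


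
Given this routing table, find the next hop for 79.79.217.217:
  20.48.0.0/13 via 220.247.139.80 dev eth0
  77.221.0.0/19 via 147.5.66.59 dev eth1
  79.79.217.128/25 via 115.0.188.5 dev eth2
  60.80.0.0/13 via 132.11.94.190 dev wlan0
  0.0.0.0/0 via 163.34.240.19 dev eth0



Longest prefix match for 79.79.217.217:
  /13 20.48.0.0: no
  /19 77.221.0.0: no
  /25 79.79.217.128: MATCH
  /13 60.80.0.0: no
  /0 0.0.0.0: MATCH
Selected: next-hop 115.0.188.5 via eth2 (matched /25)


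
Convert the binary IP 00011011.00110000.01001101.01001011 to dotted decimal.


00011011 = 27
00110000 = 48
01001101 = 77
01001011 = 75
IP: 27.48.77.75


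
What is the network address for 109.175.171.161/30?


IP:   01101101.10101111.10101011.10100001
Mask: 11111111.11111111.11111111.11111100
AND operation:
Net:  01101101.10101111.10101011.10100000
Network: 109.175.171.160/30


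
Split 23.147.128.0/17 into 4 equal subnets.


New prefix = 17 + 2 = 19
Each subnet has 8192 addresses
  23.147.128.0/19
  23.147.160.0/19
  23.147.192.0/19
  23.147.224.0/19
Subnets: 23.147.128.0/19, 23.147.160.0/19, 23.147.192.0/19, 23.147.224.0/19


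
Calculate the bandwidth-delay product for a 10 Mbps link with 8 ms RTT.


BDP = bandwidth * RTT
= 10 Mbps * 8 ms
= 10 * 1e6 * 8 / 1000 bits
= 80000 bits
= 10000 bytes
= 9.7656 KB
BDP = 80000 bits (10000 bytes)


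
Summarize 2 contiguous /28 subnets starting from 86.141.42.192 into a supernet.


Original prefix: /28
Number of subnets: 2 = 2^1
New prefix = 28 - 1 = 27
Supernet: 86.141.42.192/27


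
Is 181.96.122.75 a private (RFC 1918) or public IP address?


RFC 1918 private ranges:
  10.0.0.0/8 (10.0.0.0 - 10.255.255.255)
  172.16.0.0/12 (172.16.0.0 - 172.31.255.255)
  192.168.0.0/16 (192.168.0.0 - 192.168.255.255)
Public (not in any RFC 1918 range)


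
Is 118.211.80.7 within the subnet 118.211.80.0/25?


Subnet network: 118.211.80.0
Test IP AND mask: 118.211.80.0
Yes, 118.211.80.7 is in 118.211.80.0/25


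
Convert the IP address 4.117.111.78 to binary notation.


4 = 00000100
117 = 01110101
111 = 01101111
78 = 01001110
Binary: 00000100.01110101.01101111.01001110


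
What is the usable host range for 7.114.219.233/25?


Network: 7.114.219.128
Broadcast: 7.114.219.255
First usable = network + 1
Last usable = broadcast - 1
Range: 7.114.219.129 to 7.114.219.254


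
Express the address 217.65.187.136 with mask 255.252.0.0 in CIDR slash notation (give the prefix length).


Binary: 11111111.11111100.00000000.00000000
Count leading 1s
Prefix: /14


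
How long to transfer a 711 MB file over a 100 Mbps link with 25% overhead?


Effective throughput = 100 * (1 - 25/100) = 75 Mbps
File size in Mb = 711 * 8 = 5688 Mb
Time = 5688 / 75
Time = 75.84 seconds


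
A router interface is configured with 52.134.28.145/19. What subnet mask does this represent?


/19 means 19 network bits, 13 host bits
Binary: 11111111111111111110000000000000
Mask: 255.255.224.0


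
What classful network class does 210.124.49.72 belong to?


First octet: 210
Binary: 11010010
110xxxxx -> Class C (192-223)
Class C, default mask 255.255.255.0 (/24)


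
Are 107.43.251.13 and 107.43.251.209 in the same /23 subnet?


Mask: 255.255.254.0
107.43.251.13 AND mask = 107.43.250.0
107.43.251.209 AND mask = 107.43.250.0
Yes, same subnet (107.43.250.0)


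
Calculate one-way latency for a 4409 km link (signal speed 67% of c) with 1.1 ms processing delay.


Speed = 0.67 * 3e5 km/s = 201000 km/s
Propagation delay = 4409 / 201000 = 0.0219 s = 21.9353 ms
Processing delay = 1.1 ms
Total one-way latency = 23.0353 ms


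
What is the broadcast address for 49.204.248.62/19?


Network: 49.204.224.0/19
Host bits = 13
Set all host bits to 1:
Broadcast: 49.204.255.255


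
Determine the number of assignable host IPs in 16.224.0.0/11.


Host bits = 32 - 11 = 21
Total addresses = 2^21 = 2097152
Usable = total - 2 (network and broadcast)
Usable hosts: 2097150


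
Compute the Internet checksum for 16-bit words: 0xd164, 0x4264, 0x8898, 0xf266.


Sum all words (with carry folding):
+ 0xd164 = 0xd164
+ 0x4264 = 0x13c9
+ 0x8898 = 0x9c61
+ 0xf266 = 0x8ec8
One's complement: ~0x8ec8
Checksum = 0x7137


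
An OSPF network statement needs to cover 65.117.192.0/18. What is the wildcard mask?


Subnet mask: 255.255.192.0
Wildcard = 255.255.255.255 - subnet mask
255 - 255 = 0
255 - 255 = 0
255 - 192 = 63
255 - 0 = 255
Wildcard: 0.0.63.255


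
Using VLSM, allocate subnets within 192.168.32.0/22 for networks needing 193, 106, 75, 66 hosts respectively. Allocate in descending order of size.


193 hosts -> /24 (254 usable): 192.168.32.0/24
106 hosts -> /25 (126 usable): 192.168.33.0/25
75 hosts -> /25 (126 usable): 192.168.33.128/25
66 hosts -> /25 (126 usable): 192.168.34.0/25
Allocation: 192.168.32.0/24 (193 hosts, 254 usable); 192.168.33.0/25 (106 hosts, 126 usable); 192.168.33.128/25 (75 hosts, 126 usable); 192.168.34.0/25 (66 hosts, 126 usable)


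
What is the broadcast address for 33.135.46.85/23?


Network: 33.135.46.0/23
Host bits = 9
Set all host bits to 1:
Broadcast: 33.135.47.255


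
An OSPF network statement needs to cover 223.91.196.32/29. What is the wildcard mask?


Subnet mask: 255.255.255.248
Wildcard = 255.255.255.255 - subnet mask
255 - 255 = 0
255 - 255 = 0
255 - 255 = 0
255 - 248 = 7
Wildcard: 0.0.0.7


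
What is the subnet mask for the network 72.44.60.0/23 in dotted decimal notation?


/23 means 23 network bits, 9 host bits
Binary: 11111111111111111111111000000000
Mask: 255.255.254.0


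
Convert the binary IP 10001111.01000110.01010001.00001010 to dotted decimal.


10001111 = 143
01000110 = 70
01010001 = 81
00001010 = 10
IP: 143.70.81.10


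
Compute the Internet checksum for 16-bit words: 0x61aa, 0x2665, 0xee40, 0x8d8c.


Sum all words (with carry folding):
+ 0x61aa = 0x61aa
+ 0x2665 = 0x880f
+ 0xee40 = 0x7650
+ 0x8d8c = 0x03dd
One's complement: ~0x03dd
Checksum = 0xfc22


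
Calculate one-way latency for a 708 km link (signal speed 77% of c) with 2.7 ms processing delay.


Speed = 0.77 * 3e5 km/s = 231000 km/s
Propagation delay = 708 / 231000 = 0.0031 s = 3.0649 ms
Processing delay = 2.7 ms
Total one-way latency = 5.7649 ms


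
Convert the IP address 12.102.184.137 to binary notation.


12 = 00001100
102 = 01100110
184 = 10111000
137 = 10001001
Binary: 00001100.01100110.10111000.10001001


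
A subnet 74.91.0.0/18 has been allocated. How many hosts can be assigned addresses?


Host bits = 32 - 18 = 14
Total addresses = 2^14 = 16384
Usable = total - 2 (network and broadcast)
Usable hosts: 16382


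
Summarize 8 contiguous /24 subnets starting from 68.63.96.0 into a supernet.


Original prefix: /24
Number of subnets: 8 = 2^3
New prefix = 24 - 3 = 21
Supernet: 68.63.96.0/21


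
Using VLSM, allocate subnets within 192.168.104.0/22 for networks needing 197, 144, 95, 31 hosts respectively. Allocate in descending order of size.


197 hosts -> /24 (254 usable): 192.168.104.0/24
144 hosts -> /24 (254 usable): 192.168.105.0/24
95 hosts -> /25 (126 usable): 192.168.106.0/25
31 hosts -> /26 (62 usable): 192.168.106.128/26
Allocation: 192.168.104.0/24 (197 hosts, 254 usable); 192.168.105.0/24 (144 hosts, 254 usable); 192.168.106.0/25 (95 hosts, 126 usable); 192.168.106.128/26 (31 hosts, 62 usable)


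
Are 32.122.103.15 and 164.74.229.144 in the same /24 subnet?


Mask: 255.255.255.0
32.122.103.15 AND mask = 32.122.103.0
164.74.229.144 AND mask = 164.74.229.0
No, different subnets (32.122.103.0 vs 164.74.229.0)


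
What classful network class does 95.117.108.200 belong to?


First octet: 95
Binary: 01011111
0xxxxxxx -> Class A (1-126)
Class A, default mask 255.0.0.0 (/8)


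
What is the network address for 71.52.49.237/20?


IP:   01000111.00110100.00110001.11101101
Mask: 11111111.11111111.11110000.00000000
AND operation:
Net:  01000111.00110100.00110000.00000000
Network: 71.52.48.0/20


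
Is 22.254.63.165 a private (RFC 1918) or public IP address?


RFC 1918 private ranges:
  10.0.0.0/8 (10.0.0.0 - 10.255.255.255)
  172.16.0.0/12 (172.16.0.0 - 172.31.255.255)
  192.168.0.0/16 (192.168.0.0 - 192.168.255.255)
Public (not in any RFC 1918 range)


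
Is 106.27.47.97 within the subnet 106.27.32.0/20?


Subnet network: 106.27.32.0
Test IP AND mask: 106.27.32.0
Yes, 106.27.47.97 is in 106.27.32.0/20


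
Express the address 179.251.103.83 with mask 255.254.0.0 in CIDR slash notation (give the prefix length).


Binary: 11111111.11111110.00000000.00000000
Count leading 1s
Prefix: /15


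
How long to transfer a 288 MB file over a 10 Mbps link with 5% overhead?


Effective throughput = 10 * (1 - 5/100) = 9.5 Mbps
File size in Mb = 288 * 8 = 2304 Mb
Time = 2304 / 9.5
Time = 242.5263 seconds


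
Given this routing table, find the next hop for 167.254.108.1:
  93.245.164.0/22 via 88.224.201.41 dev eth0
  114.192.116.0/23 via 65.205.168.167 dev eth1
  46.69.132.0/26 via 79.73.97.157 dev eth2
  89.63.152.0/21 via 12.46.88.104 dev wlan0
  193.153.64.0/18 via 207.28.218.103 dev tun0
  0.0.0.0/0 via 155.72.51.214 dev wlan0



Longest prefix match for 167.254.108.1:
  /22 93.245.164.0: no
  /23 114.192.116.0: no
  /26 46.69.132.0: no
  /21 89.63.152.0: no
  /18 193.153.64.0: no
  /0 0.0.0.0: MATCH
Selected: next-hop 155.72.51.214 via wlan0 (matched /0)


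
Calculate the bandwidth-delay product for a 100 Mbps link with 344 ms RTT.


BDP = bandwidth * RTT
= 100 Mbps * 344 ms
= 100 * 1e6 * 344 / 1000 bits
= 34400000 bits
= 4300000 bytes
= 4199.2188 KB
BDP = 34400000 bits (4300000 bytes)


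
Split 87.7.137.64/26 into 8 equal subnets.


New prefix = 26 + 3 = 29
Each subnet has 8 addresses
  87.7.137.64/29
  87.7.137.72/29
  87.7.137.80/29
  87.7.137.88/29
  87.7.137.96/29
  87.7.137.104/29
  87.7.137.112/29
  87.7.137.120/29
Subnets: 87.7.137.64/29, 87.7.137.72/29, 87.7.137.80/29, 87.7.137.88/29, 87.7.137.96/29, 87.7.137.104/29, 87.7.137.112/29, 87.7.137.120/29


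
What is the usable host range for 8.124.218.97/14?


Network: 8.124.0.0
Broadcast: 8.127.255.255
First usable = network + 1
Last usable = broadcast - 1
Range: 8.124.0.1 to 8.127.255.254


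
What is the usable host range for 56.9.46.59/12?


Network: 56.0.0.0
Broadcast: 56.15.255.255
First usable = network + 1
Last usable = broadcast - 1
Range: 56.0.0.1 to 56.15.255.254


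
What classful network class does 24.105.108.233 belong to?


First octet: 24
Binary: 00011000
0xxxxxxx -> Class A (1-126)
Class A, default mask 255.0.0.0 (/8)


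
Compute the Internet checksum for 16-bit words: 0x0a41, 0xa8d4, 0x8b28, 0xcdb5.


Sum all words (with carry folding):
+ 0x0a41 = 0x0a41
+ 0xa8d4 = 0xb315
+ 0x8b28 = 0x3e3e
+ 0xcdb5 = 0x0bf4
One's complement: ~0x0bf4
Checksum = 0xf40b


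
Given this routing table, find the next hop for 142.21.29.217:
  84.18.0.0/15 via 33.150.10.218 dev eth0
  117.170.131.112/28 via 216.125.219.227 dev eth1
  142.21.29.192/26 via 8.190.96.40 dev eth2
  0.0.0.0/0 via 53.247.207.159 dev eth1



Longest prefix match for 142.21.29.217:
  /15 84.18.0.0: no
  /28 117.170.131.112: no
  /26 142.21.29.192: MATCH
  /0 0.0.0.0: MATCH
Selected: next-hop 8.190.96.40 via eth2 (matched /26)


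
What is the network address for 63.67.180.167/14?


IP:   00111111.01000011.10110100.10100111
Mask: 11111111.11111100.00000000.00000000
AND operation:
Net:  00111111.01000000.00000000.00000000
Network: 63.64.0.0/14


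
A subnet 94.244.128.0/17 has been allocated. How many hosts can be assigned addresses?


Host bits = 32 - 17 = 15
Total addresses = 2^15 = 32768
Usable = total - 2 (network and broadcast)
Usable hosts: 32766


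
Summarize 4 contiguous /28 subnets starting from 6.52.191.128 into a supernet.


Original prefix: /28
Number of subnets: 4 = 2^2
New prefix = 28 - 2 = 26
Supernet: 6.52.191.128/26


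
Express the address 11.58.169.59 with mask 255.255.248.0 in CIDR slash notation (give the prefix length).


Binary: 11111111.11111111.11111000.00000000
Count leading 1s
Prefix: /21


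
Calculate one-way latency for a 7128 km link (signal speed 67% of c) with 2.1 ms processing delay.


Speed = 0.67 * 3e5 km/s = 201000 km/s
Propagation delay = 7128 / 201000 = 0.0355 s = 35.4627 ms
Processing delay = 2.1 ms
Total one-way latency = 37.5627 ms


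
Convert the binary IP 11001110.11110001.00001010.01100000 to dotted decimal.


11001110 = 206
11110001 = 241
00001010 = 10
01100000 = 96
IP: 206.241.10.96


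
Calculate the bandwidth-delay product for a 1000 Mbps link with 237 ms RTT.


BDP = bandwidth * RTT
= 1000 Mbps * 237 ms
= 1000 * 1e6 * 237 / 1000 bits
= 237000000 bits
= 29625000 bytes
= 28930.6641 KB
BDP = 237000000 bits (29625000 bytes)


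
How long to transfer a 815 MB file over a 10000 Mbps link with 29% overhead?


Effective throughput = 10000 * (1 - 29/100) = 7100 Mbps
File size in Mb = 815 * 8 = 6520 Mb
Time = 6520 / 7100
Time = 0.9183 seconds


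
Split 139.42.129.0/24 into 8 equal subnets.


New prefix = 24 + 3 = 27
Each subnet has 32 addresses
  139.42.129.0/27
  139.42.129.32/27
  139.42.129.64/27
  139.42.129.96/27
  139.42.129.128/27
  139.42.129.160/27
  139.42.129.192/27
  139.42.129.224/27
Subnets: 139.42.129.0/27, 139.42.129.32/27, 139.42.129.64/27, 139.42.129.96/27, 139.42.129.128/27, 139.42.129.160/27, 139.42.129.192/27, 139.42.129.224/27


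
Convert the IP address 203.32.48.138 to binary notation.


203 = 11001011
32 = 00100000
48 = 00110000
138 = 10001010
Binary: 11001011.00100000.00110000.10001010


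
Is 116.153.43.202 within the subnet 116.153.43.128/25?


Subnet network: 116.153.43.128
Test IP AND mask: 116.153.43.128
Yes, 116.153.43.202 is in 116.153.43.128/25


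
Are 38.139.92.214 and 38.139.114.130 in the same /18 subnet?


Mask: 255.255.192.0
38.139.92.214 AND mask = 38.139.64.0
38.139.114.130 AND mask = 38.139.64.0
Yes, same subnet (38.139.64.0)


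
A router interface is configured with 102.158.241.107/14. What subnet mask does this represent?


/14 means 14 network bits, 18 host bits
Binary: 11111111111111000000000000000000
Mask: 255.252.0.0


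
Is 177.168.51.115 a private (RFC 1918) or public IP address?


RFC 1918 private ranges:
  10.0.0.0/8 (10.0.0.0 - 10.255.255.255)
  172.16.0.0/12 (172.16.0.0 - 172.31.255.255)
  192.168.0.0/16 (192.168.0.0 - 192.168.255.255)
Public (not in any RFC 1918 range)


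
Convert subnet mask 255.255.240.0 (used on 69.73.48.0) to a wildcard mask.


Subnet mask: 255.255.240.0
Wildcard = 255.255.255.255 - subnet mask
255 - 255 = 0
255 - 255 = 0
255 - 240 = 15
255 - 0 = 255
Wildcard: 0.0.15.255


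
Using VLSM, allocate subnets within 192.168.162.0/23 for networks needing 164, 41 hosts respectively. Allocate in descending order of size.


164 hosts -> /24 (254 usable): 192.168.162.0/24
41 hosts -> /26 (62 usable): 192.168.163.0/26
Allocation: 192.168.162.0/24 (164 hosts, 254 usable); 192.168.163.0/26 (41 hosts, 62 usable)


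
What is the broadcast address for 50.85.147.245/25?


Network: 50.85.147.128/25
Host bits = 7
Set all host bits to 1:
Broadcast: 50.85.147.255


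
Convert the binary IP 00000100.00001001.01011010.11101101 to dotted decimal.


00000100 = 4
00001001 = 9
01011010 = 90
11101101 = 237
IP: 4.9.90.237


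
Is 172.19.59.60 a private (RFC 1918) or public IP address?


RFC 1918 private ranges:
  10.0.0.0/8 (10.0.0.0 - 10.255.255.255)
  172.16.0.0/12 (172.16.0.0 - 172.31.255.255)
  192.168.0.0/16 (192.168.0.0 - 192.168.255.255)
Private (in 172.16.0.0/12)


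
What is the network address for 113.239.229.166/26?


IP:   01110001.11101111.11100101.10100110
Mask: 11111111.11111111.11111111.11000000
AND operation:
Net:  01110001.11101111.11100101.10000000
Network: 113.239.229.128/26


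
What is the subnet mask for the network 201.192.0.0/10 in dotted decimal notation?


/10 means 10 network bits, 22 host bits
Binary: 11111111110000000000000000000000
Mask: 255.192.0.0


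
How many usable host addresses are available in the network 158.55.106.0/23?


Host bits = 32 - 23 = 9
Total addresses = 2^9 = 512
Usable = total - 2 (network and broadcast)
Usable hosts: 510
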